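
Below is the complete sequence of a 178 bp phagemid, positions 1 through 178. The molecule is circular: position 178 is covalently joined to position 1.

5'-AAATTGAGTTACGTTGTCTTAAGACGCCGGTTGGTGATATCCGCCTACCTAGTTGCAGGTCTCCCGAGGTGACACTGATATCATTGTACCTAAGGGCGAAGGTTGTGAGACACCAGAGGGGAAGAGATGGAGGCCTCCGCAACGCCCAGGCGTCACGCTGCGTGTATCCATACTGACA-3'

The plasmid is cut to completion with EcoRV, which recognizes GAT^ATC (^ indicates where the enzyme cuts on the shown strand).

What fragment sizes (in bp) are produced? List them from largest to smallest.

137, 41 bp

EcoRV sites (GATATC) start at positions 36, 77.
EcoRV cuts after base 3 of each site, so after positions 38, 79.
Circular molecule, 2 cuts → 2 fragments:
  39–79 → 41 bp
  80–178 then 1–38 → 99 + 38 = 137 bp
Sorted largest to smallest: 137, 41 bp.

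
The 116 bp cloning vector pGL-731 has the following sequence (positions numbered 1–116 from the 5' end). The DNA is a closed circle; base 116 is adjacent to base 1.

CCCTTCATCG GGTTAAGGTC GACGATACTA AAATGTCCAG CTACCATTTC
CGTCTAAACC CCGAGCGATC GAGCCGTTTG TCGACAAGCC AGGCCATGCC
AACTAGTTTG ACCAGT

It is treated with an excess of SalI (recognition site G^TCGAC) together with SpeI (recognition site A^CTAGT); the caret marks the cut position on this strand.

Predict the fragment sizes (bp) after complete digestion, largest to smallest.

SalI sites (GTCGAC) start at positions 18, 80.
SalI cuts after the first base of each site, so after positions 18, 80.
The SpeI site (ACTAGT) starts at position 102.
SpeI cuts after the first base of each site, so after position 102.
Combined cut positions: 18, 80, 102.
Circular molecule, 3 cuts → 3 fragments:
  19–80 → 62 bp
  81–102 → 22 bp
  103–116 then 1–18 → 14 + 18 = 32 bp
Sorted largest to smallest: 62, 32, 22 bp.

62, 32, 22 bp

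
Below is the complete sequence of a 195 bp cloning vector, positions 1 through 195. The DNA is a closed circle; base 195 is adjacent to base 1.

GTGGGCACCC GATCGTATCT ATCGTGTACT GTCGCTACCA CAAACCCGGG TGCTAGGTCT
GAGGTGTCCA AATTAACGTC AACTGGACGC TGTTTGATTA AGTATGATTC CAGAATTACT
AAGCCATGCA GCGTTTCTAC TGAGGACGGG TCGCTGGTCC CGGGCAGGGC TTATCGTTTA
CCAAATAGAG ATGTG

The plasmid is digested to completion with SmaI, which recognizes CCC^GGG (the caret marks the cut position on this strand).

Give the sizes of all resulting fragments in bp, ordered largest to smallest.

114, 81 bp

SmaI sites (CCCGGG) start at positions 45, 159.
SmaI cuts after base 3 of each site, so after positions 47, 161.
Circular molecule, 2 cuts → 2 fragments:
  48–161 → 114 bp
  162–195 then 1–47 → 34 + 47 = 81 bp
Sorted largest to smallest: 114, 81 bp.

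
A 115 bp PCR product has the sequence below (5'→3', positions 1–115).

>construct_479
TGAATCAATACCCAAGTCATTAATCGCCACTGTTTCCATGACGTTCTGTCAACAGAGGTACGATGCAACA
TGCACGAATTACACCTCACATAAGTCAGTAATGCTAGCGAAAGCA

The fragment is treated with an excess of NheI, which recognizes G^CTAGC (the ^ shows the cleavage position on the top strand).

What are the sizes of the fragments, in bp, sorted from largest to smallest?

The NheI site (GCTAGC) starts at position 103.
NheI cuts after the first base of each site, so after position 103.
Linear molecule, 1 cut → 2 fragments:
  1–103 → 103 bp
  104–115 → 12 bp
Sorted largest to smallest: 103, 12 bp.

103, 12 bp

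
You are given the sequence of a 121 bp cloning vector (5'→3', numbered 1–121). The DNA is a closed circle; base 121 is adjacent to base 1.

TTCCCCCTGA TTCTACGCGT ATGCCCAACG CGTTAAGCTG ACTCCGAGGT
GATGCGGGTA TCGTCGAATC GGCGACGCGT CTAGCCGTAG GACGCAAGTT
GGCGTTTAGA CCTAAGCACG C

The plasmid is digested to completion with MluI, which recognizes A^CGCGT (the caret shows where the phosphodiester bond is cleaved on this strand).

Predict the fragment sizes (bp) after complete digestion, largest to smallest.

MluI sites (ACGCGT) start at positions 15, 28, 75.
MluI cuts after the first base of each site, so after positions 15, 28, 75.
Circular molecule, 3 cuts → 3 fragments:
  16–28 → 13 bp
  29–75 → 47 bp
  76–121 then 1–15 → 46 + 15 = 61 bp
Sorted largest to smallest: 61, 47, 13 bp.

61, 47, 13 bp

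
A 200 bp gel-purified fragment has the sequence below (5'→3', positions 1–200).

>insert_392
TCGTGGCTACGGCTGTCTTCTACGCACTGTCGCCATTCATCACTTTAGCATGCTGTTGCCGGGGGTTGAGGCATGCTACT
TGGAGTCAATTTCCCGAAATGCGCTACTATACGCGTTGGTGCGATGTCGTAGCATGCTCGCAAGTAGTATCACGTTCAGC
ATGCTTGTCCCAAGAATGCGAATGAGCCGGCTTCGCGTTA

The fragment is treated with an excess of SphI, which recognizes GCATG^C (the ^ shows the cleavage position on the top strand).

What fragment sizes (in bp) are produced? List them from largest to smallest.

SphI sites (GCATGC) start at positions 48, 71, 132, 159.
SphI cuts after base 5 of each site (before the last base), so after positions 52, 75, 136, 163.
Linear molecule, 4 cuts → 5 fragments:
  1–52 → 52 bp
  53–75 → 23 bp
  76–136 → 61 bp
  137–163 → 27 bp
  164–200 → 37 bp
Sorted largest to smallest: 61, 52, 37, 27, 23 bp.

61, 52, 37, 27, 23 bp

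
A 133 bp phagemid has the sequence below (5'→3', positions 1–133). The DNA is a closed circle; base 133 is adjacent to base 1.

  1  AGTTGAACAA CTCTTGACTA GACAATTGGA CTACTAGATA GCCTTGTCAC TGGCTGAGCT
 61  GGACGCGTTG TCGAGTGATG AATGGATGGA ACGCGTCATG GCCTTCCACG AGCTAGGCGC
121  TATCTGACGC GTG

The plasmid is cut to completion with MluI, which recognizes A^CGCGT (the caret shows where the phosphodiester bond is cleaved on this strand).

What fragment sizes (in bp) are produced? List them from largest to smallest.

MluI sites (ACGCGT) start at positions 63, 91, 127.
MluI cuts after the first base of each site, so after positions 63, 91, 127.
Circular molecule, 3 cuts → 3 fragments:
  64–91 → 28 bp
  92–127 → 36 bp
  128–133 then 1–63 → 6 + 63 = 69 bp
Sorted largest to smallest: 69, 36, 28 bp.

69, 36, 28 bp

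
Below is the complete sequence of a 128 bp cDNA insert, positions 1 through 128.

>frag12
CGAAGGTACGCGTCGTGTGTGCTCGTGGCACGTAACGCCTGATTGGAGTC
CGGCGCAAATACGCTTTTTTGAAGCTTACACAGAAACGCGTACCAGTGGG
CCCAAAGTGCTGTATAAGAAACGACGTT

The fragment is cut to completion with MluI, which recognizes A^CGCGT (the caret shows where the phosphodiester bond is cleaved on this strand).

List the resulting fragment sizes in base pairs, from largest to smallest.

78, 42, 8 bp

MluI sites (ACGCGT) start at positions 8, 86.
MluI cuts after the first base of each site, so after positions 8, 86.
Linear molecule, 2 cuts → 3 fragments:
  1–8 → 8 bp
  9–86 → 78 bp
  87–128 → 42 bp
Sorted largest to smallest: 78, 42, 8 bp.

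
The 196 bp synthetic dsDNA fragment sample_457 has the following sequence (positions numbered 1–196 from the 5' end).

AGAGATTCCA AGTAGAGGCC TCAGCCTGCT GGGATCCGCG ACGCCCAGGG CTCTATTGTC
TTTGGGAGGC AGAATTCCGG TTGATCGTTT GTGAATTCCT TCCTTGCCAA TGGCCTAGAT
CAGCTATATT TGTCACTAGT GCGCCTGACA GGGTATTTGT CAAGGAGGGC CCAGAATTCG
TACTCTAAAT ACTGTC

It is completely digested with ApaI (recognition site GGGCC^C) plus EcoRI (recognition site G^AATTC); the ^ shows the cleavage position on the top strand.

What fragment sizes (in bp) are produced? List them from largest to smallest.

The ApaI site (GGGCCC) starts at position 167.
ApaI cuts after base 5 of each site (before the last base), so after position 171.
EcoRI sites (GAATTC) start at positions 72, 93, 174.
EcoRI cuts after the first base of each site, so after positions 72, 93, 174.
Combined cut positions: 72, 93, 171, 174.
Linear molecule, 4 cuts → 5 fragments:
  1–72 → 72 bp
  73–93 → 21 bp
  94–171 → 78 bp
  172–174 → 3 bp
  175–196 → 22 bp
Sorted largest to smallest: 78, 72, 22, 21, 3 bp.

78, 72, 22, 21, 3 bp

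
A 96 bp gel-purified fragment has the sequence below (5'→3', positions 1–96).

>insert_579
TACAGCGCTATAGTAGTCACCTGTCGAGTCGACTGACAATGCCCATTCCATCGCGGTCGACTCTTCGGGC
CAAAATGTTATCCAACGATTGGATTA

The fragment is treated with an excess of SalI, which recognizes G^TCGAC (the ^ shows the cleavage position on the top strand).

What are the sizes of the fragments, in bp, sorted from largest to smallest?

SalI sites (GTCGAC) start at positions 28, 56.
SalI cuts after the first base of each site, so after positions 28, 56.
Linear molecule, 2 cuts → 3 fragments:
  1–28 → 28 bp
  29–56 → 28 bp
  57–96 → 40 bp
Sorted largest to smallest: 40, 28, 28 bp.

40, 28, 28 bp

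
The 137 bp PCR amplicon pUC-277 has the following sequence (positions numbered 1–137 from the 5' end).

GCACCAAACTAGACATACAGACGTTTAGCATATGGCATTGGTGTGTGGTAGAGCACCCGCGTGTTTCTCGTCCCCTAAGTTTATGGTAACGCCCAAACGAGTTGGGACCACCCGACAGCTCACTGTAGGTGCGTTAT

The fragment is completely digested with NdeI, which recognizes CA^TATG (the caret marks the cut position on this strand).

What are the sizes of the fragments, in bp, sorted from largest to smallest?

107, 30 bp

The NdeI site (CATATG) starts at position 29.
NdeI cuts after base 2 of each site, so after position 30.
Linear molecule, 1 cut → 2 fragments:
  1–30 → 30 bp
  31–137 → 107 bp
Sorted largest to smallest: 107, 30 bp.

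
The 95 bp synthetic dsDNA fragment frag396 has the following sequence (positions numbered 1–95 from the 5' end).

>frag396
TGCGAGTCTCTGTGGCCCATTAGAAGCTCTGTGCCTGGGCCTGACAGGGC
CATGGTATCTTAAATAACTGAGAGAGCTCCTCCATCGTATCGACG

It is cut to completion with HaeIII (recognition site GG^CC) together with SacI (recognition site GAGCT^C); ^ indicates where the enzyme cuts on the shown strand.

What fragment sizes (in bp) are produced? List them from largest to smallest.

29, 24, 17, 15, 10 bp

HaeIII sites (GGCC) start at positions 14, 38, 48.
HaeIII cuts after base 2 of each site, so after positions 15, 39, 49.
The SacI site (GAGCTC) starts at position 74.
SacI cuts after base 5 of each site (before the last base), so after position 78.
Combined cut positions: 15, 39, 49, 78.
Linear molecule, 4 cuts → 5 fragments:
  1–15 → 15 bp
  16–39 → 24 bp
  40–49 → 10 bp
  50–78 → 29 bp
  79–95 → 17 bp
Sorted largest to smallest: 29, 24, 17, 15, 10 bp.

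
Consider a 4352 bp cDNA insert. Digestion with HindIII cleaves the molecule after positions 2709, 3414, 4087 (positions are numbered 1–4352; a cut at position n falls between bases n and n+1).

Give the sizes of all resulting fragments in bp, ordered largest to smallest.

Linear molecule, 3 cuts → 4 fragments:
  2709 − 0 = 2709 bp
  3414 − 2709 = 705 bp
  4087 − 3414 = 673 bp
  4352 − 4087 = 265 bp
Sorted largest to smallest: 2709, 705, 673, 265 bp.

2709, 705, 673, 265 bp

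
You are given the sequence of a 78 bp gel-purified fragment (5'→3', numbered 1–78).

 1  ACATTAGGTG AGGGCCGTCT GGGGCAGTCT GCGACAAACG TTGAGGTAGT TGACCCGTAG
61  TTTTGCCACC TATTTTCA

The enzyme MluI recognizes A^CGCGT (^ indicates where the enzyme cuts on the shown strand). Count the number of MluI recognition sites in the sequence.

No occurrence of ACGCGT is present in the sequence.
MluI does not cut: 0 sites.

0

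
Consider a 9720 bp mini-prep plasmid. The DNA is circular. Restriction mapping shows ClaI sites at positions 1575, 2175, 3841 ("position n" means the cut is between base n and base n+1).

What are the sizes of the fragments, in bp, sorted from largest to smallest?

Circular molecule, 3 cuts → 3 fragments:
  2175 − 1575 = 600 bp
  3841 − 2175 = 1666 bp
  wrap: 9720 − 3841 + 1575 = 7454 bp
Sorted largest to smallest: 7454, 1666, 600 bp.

7454, 1666, 600 bp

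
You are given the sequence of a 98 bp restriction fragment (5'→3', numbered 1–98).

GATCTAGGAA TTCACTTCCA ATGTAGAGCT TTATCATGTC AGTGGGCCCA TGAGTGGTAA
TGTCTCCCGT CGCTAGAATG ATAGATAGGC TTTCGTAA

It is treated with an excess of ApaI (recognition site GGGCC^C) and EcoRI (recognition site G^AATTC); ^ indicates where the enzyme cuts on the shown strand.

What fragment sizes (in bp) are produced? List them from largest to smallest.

50, 40, 8 bp

The ApaI site (GGGCCC) starts at position 44.
ApaI cuts after base 5 of each site (before the last base), so after position 48.
The EcoRI site (GAATTC) starts at position 8.
EcoRI cuts after the first base of each site, so after position 8.
Combined cut positions: 8, 48.
Linear molecule, 2 cuts → 3 fragments:
  1–8 → 8 bp
  9–48 → 40 bp
  49–98 → 50 bp
Sorted largest to smallest: 50, 40, 8 bp.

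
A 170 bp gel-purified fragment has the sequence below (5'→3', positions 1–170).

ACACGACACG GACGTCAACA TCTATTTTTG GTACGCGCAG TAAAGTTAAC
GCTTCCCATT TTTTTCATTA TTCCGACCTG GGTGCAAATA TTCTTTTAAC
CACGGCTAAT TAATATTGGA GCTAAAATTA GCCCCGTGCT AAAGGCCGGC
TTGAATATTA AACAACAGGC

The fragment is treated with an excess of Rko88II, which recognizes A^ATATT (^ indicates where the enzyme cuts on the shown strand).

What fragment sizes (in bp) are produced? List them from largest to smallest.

Rko88II sites (AATATT) start at positions 87, 112, 154.
Rko88II cuts after the first base of each site, so after positions 87, 112, 154.
Linear molecule, 3 cuts → 4 fragments:
  1–87 → 87 bp
  88–112 → 25 bp
  113–154 → 42 bp
  155–170 → 16 bp
Sorted largest to smallest: 87, 42, 25, 16 bp.

87, 42, 25, 16 bp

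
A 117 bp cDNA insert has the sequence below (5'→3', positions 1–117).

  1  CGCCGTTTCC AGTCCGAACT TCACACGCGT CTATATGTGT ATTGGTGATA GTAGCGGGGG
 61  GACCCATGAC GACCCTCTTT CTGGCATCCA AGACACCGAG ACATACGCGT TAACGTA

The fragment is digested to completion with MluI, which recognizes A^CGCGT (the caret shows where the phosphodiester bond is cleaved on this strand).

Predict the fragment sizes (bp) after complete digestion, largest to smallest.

80, 25, 12 bp

MluI sites (ACGCGT) start at positions 25, 105.
MluI cuts after the first base of each site, so after positions 25, 105.
Linear molecule, 2 cuts → 3 fragments:
  1–25 → 25 bp
  26–105 → 80 bp
  106–117 → 12 bp
Sorted largest to smallest: 80, 25, 12 bp.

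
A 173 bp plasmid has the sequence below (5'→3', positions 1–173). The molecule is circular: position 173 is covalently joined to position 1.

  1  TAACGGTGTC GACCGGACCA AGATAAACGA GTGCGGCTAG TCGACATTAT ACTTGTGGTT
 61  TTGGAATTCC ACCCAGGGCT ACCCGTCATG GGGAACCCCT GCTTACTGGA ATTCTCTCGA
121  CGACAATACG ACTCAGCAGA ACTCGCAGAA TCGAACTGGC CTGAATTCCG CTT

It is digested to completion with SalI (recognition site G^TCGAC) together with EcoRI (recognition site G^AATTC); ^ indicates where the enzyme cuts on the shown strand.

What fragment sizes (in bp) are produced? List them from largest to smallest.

54, 45, 32, 24, 18 bp

SalI sites (GTCGAC) start at positions 8, 40.
SalI cuts after the first base of each site, so after positions 8, 40.
EcoRI sites (GAATTC) start at positions 64, 109, 163.
EcoRI cuts after the first base of each site, so after positions 64, 109, 163.
Combined cut positions: 8, 40, 64, 109, 163.
Circular molecule, 5 cuts → 5 fragments:
  9–40 → 32 bp
  41–64 → 24 bp
  65–109 → 45 bp
  110–163 → 54 bp
  164–173 then 1–8 → 10 + 8 = 18 bp
Sorted largest to smallest: 54, 45, 32, 24, 18 bp.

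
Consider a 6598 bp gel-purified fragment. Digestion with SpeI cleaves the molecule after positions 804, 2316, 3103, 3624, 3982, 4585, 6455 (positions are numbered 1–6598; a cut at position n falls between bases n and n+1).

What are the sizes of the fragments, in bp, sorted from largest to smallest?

1870, 1512, 804, 787, 603, 521, 358, 143 bp

Linear molecule, 7 cuts → 8 fragments:
  804 − 0 = 804 bp
  2316 − 804 = 1512 bp
  3103 − 2316 = 787 bp
  3624 − 3103 = 521 bp
  3982 − 3624 = 358 bp
  4585 − 3982 = 603 bp
  6455 − 4585 = 1870 bp
  6598 − 6455 = 143 bp
Sorted largest to smallest: 1870, 1512, 804, 787, 603, 521, 358, 143 bp.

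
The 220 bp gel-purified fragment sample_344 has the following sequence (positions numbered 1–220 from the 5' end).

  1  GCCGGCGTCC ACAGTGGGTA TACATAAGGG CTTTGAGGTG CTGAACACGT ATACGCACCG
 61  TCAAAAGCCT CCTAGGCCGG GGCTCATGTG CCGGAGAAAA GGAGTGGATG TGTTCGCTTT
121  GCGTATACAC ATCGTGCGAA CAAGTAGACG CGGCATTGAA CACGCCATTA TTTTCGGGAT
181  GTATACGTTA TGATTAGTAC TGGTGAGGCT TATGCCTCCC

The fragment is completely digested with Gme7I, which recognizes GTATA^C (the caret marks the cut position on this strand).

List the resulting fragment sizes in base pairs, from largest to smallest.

Gme7I sites (GTATAC) start at positions 18, 49, 123, 181.
Gme7I cuts after base 5 of each site (before the last base), so after positions 22, 53, 127, 185.
Linear molecule, 4 cuts → 5 fragments:
  1–22 → 22 bp
  23–53 → 31 bp
  54–127 → 74 bp
  128–185 → 58 bp
  186–220 → 35 bp
Sorted largest to smallest: 74, 58, 35, 31, 22 bp.

74, 58, 35, 31, 22 bp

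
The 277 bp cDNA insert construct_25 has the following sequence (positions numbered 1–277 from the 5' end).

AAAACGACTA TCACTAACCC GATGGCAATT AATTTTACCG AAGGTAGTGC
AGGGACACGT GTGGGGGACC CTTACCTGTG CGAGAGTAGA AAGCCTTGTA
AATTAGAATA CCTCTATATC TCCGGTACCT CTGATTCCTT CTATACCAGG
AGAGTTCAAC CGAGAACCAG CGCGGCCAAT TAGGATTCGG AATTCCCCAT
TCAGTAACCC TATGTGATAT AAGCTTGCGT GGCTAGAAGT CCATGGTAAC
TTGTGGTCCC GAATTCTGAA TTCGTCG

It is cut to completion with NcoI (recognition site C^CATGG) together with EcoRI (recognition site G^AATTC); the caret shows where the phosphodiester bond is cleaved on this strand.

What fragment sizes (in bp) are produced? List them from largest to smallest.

190, 51, 20, 9, 7 bp

The NcoI site (CCATGG) starts at position 241.
NcoI cuts after the first base of each site, so after position 241.
EcoRI sites (GAATTC) start at positions 190, 261, 268.
EcoRI cuts after the first base of each site, so after positions 190, 261, 268.
Combined cut positions: 190, 241, 261, 268.
Linear molecule, 4 cuts → 5 fragments:
  1–190 → 190 bp
  191–241 → 51 bp
  242–261 → 20 bp
  262–268 → 7 bp
  269–277 → 9 bp
Sorted largest to smallest: 190, 51, 20, 9, 7 bp.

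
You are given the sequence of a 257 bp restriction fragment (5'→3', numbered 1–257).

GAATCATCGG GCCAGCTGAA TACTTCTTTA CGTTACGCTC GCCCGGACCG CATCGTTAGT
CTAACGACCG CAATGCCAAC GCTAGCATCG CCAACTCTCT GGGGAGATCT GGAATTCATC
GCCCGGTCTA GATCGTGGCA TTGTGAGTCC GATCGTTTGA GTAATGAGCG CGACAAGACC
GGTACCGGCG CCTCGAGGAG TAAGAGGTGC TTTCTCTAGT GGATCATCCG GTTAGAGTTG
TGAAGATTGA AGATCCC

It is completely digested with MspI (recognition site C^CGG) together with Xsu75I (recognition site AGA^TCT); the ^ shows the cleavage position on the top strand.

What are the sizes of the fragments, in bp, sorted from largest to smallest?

64, 56, 43, 43, 29, 16, 6 bp

MspI sites (CCGG) start at positions 43, 123, 179, 185, 228.
MspI cuts after the first base of each site, so after positions 43, 123, 179, 185, 228.
The Xsu75I site (AGATCT) starts at position 105.
Xsu75I cuts after base 3 of each site, so after position 107.
Combined cut positions: 43, 107, 123, 179, 185, 228.
Linear molecule, 6 cuts → 7 fragments:
  1–43 → 43 bp
  44–107 → 64 bp
  108–123 → 16 bp
  124–179 → 56 bp
  180–185 → 6 bp
  186–228 → 43 bp
  229–257 → 29 bp
Sorted largest to smallest: 64, 56, 43, 43, 29, 16, 6 bp.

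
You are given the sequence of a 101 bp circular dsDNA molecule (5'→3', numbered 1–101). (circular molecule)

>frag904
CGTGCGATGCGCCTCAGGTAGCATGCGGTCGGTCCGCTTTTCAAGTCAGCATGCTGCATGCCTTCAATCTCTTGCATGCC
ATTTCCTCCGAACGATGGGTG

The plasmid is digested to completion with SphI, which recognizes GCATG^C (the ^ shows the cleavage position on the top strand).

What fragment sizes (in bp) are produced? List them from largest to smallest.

48, 28, 18, 7 bp

SphI sites (GCATGC) start at positions 21, 49, 56, 74.
SphI cuts after base 5 of each site (before the last base), so after positions 25, 53, 60, 78.
Circular molecule, 4 cuts → 4 fragments:
  26–53 → 28 bp
  54–60 → 7 bp
  61–78 → 18 bp
  79–101 then 1–25 → 23 + 25 = 48 bp
Sorted largest to smallest: 48, 28, 18, 7 bp.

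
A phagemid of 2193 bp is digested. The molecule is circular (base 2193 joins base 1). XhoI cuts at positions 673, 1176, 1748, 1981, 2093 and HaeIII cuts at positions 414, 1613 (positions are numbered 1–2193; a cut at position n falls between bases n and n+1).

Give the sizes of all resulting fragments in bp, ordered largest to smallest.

Combined cut positions (sorted): 414, 673, 1176, 1613, 1748, 1981, 2093.
Circular molecule, 7 cuts → 7 fragments:
  673 − 414 = 259 bp
  1176 − 673 = 503 bp
  1613 − 1176 = 437 bp
  1748 − 1613 = 135 bp
  1981 − 1748 = 233 bp
  2093 − 1981 = 112 bp
  wrap: 2193 − 2093 + 414 = 514 bp
Sorted largest to smallest: 514, 503, 437, 259, 233, 135, 112 bp.

514, 503, 437, 259, 233, 135, 112 bp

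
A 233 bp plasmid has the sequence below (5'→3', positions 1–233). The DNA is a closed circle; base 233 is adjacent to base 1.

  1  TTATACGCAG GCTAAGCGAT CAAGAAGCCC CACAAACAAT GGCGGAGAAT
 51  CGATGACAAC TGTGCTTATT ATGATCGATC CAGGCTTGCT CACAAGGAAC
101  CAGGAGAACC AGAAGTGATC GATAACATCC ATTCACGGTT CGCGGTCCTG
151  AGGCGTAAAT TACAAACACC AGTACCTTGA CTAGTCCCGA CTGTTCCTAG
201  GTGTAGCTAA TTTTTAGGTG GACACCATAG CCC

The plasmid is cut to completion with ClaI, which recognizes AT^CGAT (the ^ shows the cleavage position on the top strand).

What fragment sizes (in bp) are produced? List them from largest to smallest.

164, 44, 25 bp

ClaI sites (ATCGAT) start at positions 49, 74, 118.
ClaI cuts after base 2 of each site, so after positions 50, 75, 119.
Circular molecule, 3 cuts → 3 fragments:
  51–75 → 25 bp
  76–119 → 44 bp
  120–233 then 1–50 → 114 + 50 = 164 bp
Sorted largest to smallest: 164, 44, 25 bp.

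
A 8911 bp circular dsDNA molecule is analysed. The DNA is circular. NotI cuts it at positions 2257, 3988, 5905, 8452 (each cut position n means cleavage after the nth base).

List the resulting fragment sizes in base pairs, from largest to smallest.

Circular molecule, 4 cuts → 4 fragments:
  3988 − 2257 = 1731 bp
  5905 − 3988 = 1917 bp
  8452 − 5905 = 2547 bp
  wrap: 8911 − 8452 + 2257 = 2716 bp
Sorted largest to smallest: 2716, 2547, 1917, 1731 bp.

2716, 2547, 1917, 1731 bp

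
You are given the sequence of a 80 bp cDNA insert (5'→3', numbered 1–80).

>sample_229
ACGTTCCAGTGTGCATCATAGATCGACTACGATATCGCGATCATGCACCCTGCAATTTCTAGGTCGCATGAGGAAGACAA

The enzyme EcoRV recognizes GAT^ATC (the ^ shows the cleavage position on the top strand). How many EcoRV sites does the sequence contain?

GATATC occurs starting at position 31.
EcoRV cuts at 1 site.

1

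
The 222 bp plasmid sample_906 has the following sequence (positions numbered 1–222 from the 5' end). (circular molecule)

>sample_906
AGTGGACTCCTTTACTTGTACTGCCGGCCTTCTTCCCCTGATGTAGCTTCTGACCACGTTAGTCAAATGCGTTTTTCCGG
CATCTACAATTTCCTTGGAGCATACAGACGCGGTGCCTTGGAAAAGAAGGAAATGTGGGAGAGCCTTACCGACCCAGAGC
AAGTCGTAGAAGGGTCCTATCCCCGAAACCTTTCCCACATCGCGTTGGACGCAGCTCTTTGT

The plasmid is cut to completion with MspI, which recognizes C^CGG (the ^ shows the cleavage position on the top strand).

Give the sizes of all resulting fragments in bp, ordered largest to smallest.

169, 53 bp

MspI sites (CCGG) start at positions 24, 77.
MspI cuts after the first base of each site, so after positions 24, 77.
Circular molecule, 2 cuts → 2 fragments:
  25–77 → 53 bp
  78–222 then 1–24 → 145 + 24 = 169 bp
Sorted largest to smallest: 169, 53 bp.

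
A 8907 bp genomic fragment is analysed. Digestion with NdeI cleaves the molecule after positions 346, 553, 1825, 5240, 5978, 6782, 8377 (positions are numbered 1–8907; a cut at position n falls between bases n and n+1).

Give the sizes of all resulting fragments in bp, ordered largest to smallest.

3415, 1595, 1272, 804, 738, 530, 346, 207 bp

Linear molecule, 7 cuts → 8 fragments:
  346 − 0 = 346 bp
  553 − 346 = 207 bp
  1825 − 553 = 1272 bp
  5240 − 1825 = 3415 bp
  5978 − 5240 = 738 bp
  6782 − 5978 = 804 bp
  8377 − 6782 = 1595 bp
  8907 − 8377 = 530 bp
Sorted largest to smallest: 3415, 1595, 1272, 804, 738, 530, 346, 207 bp.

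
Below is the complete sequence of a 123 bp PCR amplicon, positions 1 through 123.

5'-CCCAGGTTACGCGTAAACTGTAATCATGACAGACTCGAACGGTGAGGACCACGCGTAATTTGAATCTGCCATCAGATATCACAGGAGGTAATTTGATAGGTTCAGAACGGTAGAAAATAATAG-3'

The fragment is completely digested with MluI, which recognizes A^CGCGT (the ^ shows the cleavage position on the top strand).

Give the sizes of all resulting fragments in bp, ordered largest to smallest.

MluI sites (ACGCGT) start at positions 9, 51.
MluI cuts after the first base of each site, so after positions 9, 51.
Linear molecule, 2 cuts → 3 fragments:
  1–9 → 9 bp
  10–51 → 42 bp
  52–123 → 72 bp
Sorted largest to smallest: 72, 42, 9 bp.

72, 42, 9 bp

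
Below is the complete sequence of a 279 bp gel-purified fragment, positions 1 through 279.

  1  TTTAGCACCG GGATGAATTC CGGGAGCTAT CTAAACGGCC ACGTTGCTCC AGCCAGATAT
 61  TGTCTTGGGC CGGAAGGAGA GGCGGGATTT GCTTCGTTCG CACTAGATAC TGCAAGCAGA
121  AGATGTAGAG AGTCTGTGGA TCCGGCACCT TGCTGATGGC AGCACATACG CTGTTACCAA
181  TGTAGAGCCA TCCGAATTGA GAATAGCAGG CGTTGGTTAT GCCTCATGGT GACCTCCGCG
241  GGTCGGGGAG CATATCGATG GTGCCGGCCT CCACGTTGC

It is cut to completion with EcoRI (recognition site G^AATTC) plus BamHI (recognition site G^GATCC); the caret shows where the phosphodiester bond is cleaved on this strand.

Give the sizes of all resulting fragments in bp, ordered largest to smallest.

141, 123, 15 bp

The EcoRI site (GAATTC) starts at position 15.
EcoRI cuts after the first base of each site, so after position 15.
The BamHI site (GGATCC) starts at position 138.
BamHI cuts after the first base of each site, so after position 138.
Combined cut positions: 15, 138.
Linear molecule, 2 cuts → 3 fragments:
  1–15 → 15 bp
  16–138 → 123 bp
  139–279 → 141 bp
Sorted largest to smallest: 141, 123, 15 bp.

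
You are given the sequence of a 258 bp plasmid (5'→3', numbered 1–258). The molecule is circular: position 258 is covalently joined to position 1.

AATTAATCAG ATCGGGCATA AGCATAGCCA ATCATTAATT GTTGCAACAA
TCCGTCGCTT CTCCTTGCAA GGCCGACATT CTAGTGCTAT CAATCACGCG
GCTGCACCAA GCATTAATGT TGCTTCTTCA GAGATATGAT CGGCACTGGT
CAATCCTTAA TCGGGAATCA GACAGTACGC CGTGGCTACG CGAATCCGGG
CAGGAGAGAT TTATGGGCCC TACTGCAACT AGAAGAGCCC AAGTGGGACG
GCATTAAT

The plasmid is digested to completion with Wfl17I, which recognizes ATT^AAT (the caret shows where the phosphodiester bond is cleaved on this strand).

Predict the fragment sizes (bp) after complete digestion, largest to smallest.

Wfl17I sites (ATTAAT) start at positions 2, 34, 113, 253.
Wfl17I cuts after base 3 of each site, so after positions 4, 36, 115, 255.
Circular molecule, 4 cuts → 4 fragments:
  5–36 → 32 bp
  37–115 → 79 bp
  116–255 → 140 bp
  256–258 then 1–4 → 3 + 4 = 7 bp
Sorted largest to smallest: 140, 79, 32, 7 bp.

140, 79, 32, 7 bp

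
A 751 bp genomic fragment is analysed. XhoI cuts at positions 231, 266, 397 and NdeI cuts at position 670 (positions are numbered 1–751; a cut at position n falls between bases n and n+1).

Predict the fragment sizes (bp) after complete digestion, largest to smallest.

Combined cut positions (sorted): 231, 266, 397, 670.
Linear molecule, 4 cuts → 5 fragments:
  231 − 0 = 231 bp
  266 − 231 = 35 bp
  397 − 266 = 131 bp
  670 − 397 = 273 bp
  751 − 670 = 81 bp
Sorted largest to smallest: 273, 231, 131, 81, 35 bp.

273, 231, 131, 81, 35 bp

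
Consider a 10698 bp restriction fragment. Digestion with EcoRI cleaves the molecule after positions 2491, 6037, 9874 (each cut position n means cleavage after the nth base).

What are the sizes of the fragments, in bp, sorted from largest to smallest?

3837, 3546, 2491, 824 bp

Linear molecule, 3 cuts → 4 fragments:
  2491 − 0 = 2491 bp
  6037 − 2491 = 3546 bp
  9874 − 6037 = 3837 bp
  10698 − 9874 = 824 bp
Sorted largest to smallest: 3837, 3546, 2491, 824 bp.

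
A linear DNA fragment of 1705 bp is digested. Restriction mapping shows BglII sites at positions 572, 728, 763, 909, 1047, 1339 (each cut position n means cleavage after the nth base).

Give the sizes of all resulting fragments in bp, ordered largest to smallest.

572, 366, 292, 156, 146, 138, 35 bp

Linear molecule, 6 cuts → 7 fragments:
  572 − 0 = 572 bp
  728 − 572 = 156 bp
  763 − 728 = 35 bp
  909 − 763 = 146 bp
  1047 − 909 = 138 bp
  1339 − 1047 = 292 bp
  1705 − 1339 = 366 bp
Sorted largest to smallest: 572, 366, 292, 156, 146, 138, 35 bp.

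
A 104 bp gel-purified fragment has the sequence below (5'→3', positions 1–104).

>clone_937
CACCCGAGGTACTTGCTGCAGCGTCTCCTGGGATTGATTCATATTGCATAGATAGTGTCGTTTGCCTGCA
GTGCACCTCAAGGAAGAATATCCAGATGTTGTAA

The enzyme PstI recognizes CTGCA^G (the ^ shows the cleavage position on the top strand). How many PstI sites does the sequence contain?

CTGCAG occurs starting at positions 16, 66.
PstI cuts at 2 sites.

2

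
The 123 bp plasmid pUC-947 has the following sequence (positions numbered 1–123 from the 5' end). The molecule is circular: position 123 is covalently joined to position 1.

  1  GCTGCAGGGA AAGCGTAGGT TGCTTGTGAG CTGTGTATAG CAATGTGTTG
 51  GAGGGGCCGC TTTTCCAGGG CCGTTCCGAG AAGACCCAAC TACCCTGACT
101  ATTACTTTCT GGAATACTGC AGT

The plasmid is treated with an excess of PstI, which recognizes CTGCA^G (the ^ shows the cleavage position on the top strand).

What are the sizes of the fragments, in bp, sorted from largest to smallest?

PstI sites (CTGCAG) start at positions 2, 117.
PstI cuts after base 5 of each site (before the last base), so after positions 6, 121.
Circular molecule, 2 cuts → 2 fragments:
  7–121 → 115 bp
  122–123 then 1–6 → 2 + 6 = 8 bp
Sorted largest to smallest: 115, 8 bp.

115, 8 bp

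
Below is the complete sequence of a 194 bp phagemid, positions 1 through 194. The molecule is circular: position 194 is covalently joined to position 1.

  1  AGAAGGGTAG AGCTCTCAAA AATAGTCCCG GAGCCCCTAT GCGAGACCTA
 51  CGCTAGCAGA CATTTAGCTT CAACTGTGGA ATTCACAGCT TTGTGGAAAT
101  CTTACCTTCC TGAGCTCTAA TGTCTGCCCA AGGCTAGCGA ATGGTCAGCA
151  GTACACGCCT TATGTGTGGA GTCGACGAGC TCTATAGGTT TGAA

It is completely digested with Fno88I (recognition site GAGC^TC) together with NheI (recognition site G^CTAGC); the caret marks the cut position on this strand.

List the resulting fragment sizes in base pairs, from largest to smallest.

63, 47, 39, 27, 18 bp

Fno88I sites (GAGCTC) start at positions 10, 112, 177.
Fno88I cuts after base 4 of each site, so after positions 13, 115, 180.
NheI sites (GCTAGC) start at positions 52, 133.
NheI cuts after the first base of each site, so after positions 52, 133.
Combined cut positions: 13, 52, 115, 133, 180.
Circular molecule, 5 cuts → 5 fragments:
  14–52 → 39 bp
  53–115 → 63 bp
  116–133 → 18 bp
  134–180 → 47 bp
  181–194 then 1–13 → 14 + 13 = 27 bp
Sorted largest to smallest: 63, 47, 39, 27, 18 bp.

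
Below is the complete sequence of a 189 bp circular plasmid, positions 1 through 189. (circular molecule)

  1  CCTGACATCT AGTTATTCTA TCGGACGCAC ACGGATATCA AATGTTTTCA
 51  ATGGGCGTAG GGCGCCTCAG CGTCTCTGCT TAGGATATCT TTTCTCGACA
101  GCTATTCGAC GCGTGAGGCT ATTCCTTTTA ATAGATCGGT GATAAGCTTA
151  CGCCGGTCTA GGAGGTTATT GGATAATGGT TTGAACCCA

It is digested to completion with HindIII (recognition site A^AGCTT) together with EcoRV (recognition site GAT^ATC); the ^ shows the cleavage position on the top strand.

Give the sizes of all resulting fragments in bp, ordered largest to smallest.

The HindIII site (AAGCTT) starts at position 144.
HindIII cuts after the first base of each site, so after position 144.
EcoRV sites (GATATC) start at positions 34, 84.
EcoRV cuts after base 3 of each site, so after positions 36, 86.
Combined cut positions: 36, 86, 144.
Circular molecule, 3 cuts → 3 fragments:
  37–86 → 50 bp
  87–144 → 58 bp
  145–189 then 1–36 → 45 + 36 = 81 bp
Sorted largest to smallest: 81, 58, 50 bp.

81, 58, 50 bp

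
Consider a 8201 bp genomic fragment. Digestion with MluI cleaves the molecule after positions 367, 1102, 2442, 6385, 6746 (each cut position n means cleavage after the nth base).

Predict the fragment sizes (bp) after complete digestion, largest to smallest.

3943, 1455, 1340, 735, 367, 361 bp

Linear molecule, 5 cuts → 6 fragments:
  367 − 0 = 367 bp
  1102 − 367 = 735 bp
  2442 − 1102 = 1340 bp
  6385 − 2442 = 3943 bp
  6746 − 6385 = 361 bp
  8201 − 6746 = 1455 bp
Sorted largest to smallest: 3943, 1455, 1340, 735, 367, 361 bp.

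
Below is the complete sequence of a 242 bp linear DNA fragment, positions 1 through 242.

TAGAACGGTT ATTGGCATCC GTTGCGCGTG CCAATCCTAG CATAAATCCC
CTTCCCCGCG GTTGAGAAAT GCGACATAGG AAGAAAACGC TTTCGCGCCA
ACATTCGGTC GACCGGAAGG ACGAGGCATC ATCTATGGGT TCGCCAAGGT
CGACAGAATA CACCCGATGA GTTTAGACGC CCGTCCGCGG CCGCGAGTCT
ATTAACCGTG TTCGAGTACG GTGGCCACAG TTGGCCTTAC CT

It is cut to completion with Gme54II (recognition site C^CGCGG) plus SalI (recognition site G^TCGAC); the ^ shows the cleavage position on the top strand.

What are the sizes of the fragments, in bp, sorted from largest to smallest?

57, 56, 52, 41, 36 bp

Gme54II sites (CCGCGG) start at positions 56, 185.
Gme54II cuts after the first base of each site, so after positions 56, 185.
SalI sites (GTCGAC) start at positions 108, 149.
SalI cuts after the first base of each site, so after positions 108, 149.
Combined cut positions: 56, 108, 149, 185.
Linear molecule, 4 cuts → 5 fragments:
  1–56 → 56 bp
  57–108 → 52 bp
  109–149 → 41 bp
  150–185 → 36 bp
  186–242 → 57 bp
Sorted largest to smallest: 57, 56, 52, 41, 36 bp.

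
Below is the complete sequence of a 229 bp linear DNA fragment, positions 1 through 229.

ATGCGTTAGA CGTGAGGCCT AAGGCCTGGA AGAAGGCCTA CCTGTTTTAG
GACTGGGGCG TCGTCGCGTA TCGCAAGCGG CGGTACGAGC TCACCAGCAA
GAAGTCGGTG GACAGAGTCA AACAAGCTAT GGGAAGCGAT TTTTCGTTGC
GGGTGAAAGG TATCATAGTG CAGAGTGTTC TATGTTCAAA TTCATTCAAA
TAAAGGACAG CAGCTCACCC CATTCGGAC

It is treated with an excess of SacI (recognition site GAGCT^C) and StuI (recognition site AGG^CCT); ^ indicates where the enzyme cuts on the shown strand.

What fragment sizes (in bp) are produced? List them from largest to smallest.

The SacI site (GAGCTC) starts at position 87.
SacI cuts after base 5 of each site (before the last base), so after position 91.
StuI sites (AGGCCT) start at positions 15, 22, 34.
StuI cuts after base 3 of each site, so after positions 17, 24, 36.
Combined cut positions: 17, 24, 36, 91.
Linear molecule, 4 cuts → 5 fragments:
  1–17 → 17 bp
  18–24 → 7 bp
  25–36 → 12 bp
  37–91 → 55 bp
  92–229 → 138 bp
Sorted largest to smallest: 138, 55, 17, 12, 7 bp.

138, 55, 17, 12, 7 bp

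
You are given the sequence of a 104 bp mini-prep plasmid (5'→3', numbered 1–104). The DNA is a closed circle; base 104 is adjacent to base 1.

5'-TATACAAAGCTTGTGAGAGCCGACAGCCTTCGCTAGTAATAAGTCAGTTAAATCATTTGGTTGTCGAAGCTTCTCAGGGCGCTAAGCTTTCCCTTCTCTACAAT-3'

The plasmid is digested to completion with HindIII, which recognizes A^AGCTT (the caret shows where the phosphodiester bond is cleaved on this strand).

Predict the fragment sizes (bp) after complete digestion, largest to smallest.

60, 27, 17 bp

HindIII sites (AAGCTT) start at positions 7, 67, 84.
HindIII cuts after the first base of each site, so after positions 7, 67, 84.
Circular molecule, 3 cuts → 3 fragments:
  8–67 → 60 bp
  68–84 → 17 bp
  85–104 then 1–7 → 20 + 7 = 27 bp
Sorted largest to smallest: 60, 27, 17 bp.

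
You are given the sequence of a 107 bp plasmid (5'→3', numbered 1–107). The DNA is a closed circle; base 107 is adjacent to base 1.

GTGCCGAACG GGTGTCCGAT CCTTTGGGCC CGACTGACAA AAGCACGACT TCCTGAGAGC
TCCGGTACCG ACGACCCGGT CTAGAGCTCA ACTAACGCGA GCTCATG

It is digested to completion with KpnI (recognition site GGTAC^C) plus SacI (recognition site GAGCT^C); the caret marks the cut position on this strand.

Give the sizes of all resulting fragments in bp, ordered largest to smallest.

65, 20, 15, 7 bp

The KpnI site (GGTACC) starts at position 64.
KpnI cuts after base 5 of each site (before the last base), so after position 68.
SacI sites (GAGCTC) start at positions 57, 84, 99.
SacI cuts after base 5 of each site (before the last base), so after positions 61, 88, 103.
Combined cut positions: 61, 68, 88, 103.
Circular molecule, 4 cuts → 4 fragments:
  62–68 → 7 bp
  69–88 → 20 bp
  89–103 → 15 bp
  104–107 then 1–61 → 4 + 61 = 65 bp
Sorted largest to smallest: 65, 20, 15, 7 bp.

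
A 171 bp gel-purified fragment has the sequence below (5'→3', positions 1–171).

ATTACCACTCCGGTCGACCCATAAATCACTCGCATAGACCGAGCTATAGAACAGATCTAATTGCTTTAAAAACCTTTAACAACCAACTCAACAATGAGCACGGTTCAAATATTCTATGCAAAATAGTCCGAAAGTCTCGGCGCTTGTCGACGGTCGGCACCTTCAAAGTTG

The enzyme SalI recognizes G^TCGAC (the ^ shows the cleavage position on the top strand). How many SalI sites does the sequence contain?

GTCGAC occurs starting at positions 13, 146.
SalI cuts at 2 sites.

2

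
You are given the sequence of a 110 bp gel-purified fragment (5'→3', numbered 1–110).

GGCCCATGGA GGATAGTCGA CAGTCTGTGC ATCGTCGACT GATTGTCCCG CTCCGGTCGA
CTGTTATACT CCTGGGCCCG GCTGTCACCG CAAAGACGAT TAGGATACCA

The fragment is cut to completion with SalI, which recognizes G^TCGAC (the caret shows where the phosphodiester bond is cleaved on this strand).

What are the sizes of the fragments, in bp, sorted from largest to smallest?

54, 22, 18, 16 bp

SalI sites (GTCGAC) start at positions 16, 34, 56.
SalI cuts after the first base of each site, so after positions 16, 34, 56.
Linear molecule, 3 cuts → 4 fragments:
  1–16 → 16 bp
  17–34 → 18 bp
  35–56 → 22 bp
  57–110 → 54 bp
Sorted largest to smallest: 54, 22, 18, 16 bp.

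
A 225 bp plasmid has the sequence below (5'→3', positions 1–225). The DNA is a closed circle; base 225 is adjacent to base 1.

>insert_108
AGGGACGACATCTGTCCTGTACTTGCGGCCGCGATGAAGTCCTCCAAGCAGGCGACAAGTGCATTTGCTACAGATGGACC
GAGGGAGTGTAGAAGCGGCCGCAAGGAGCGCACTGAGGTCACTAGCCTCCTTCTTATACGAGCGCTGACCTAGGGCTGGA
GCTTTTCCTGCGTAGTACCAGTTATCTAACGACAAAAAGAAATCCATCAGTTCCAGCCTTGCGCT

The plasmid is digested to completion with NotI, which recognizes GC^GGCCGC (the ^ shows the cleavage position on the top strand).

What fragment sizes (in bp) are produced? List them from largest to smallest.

155, 70 bp

NotI sites (GCGGCCGC) start at positions 25, 95.
NotI cuts after base 2 of each site, so after positions 26, 96.
Circular molecule, 2 cuts → 2 fragments:
  27–96 → 70 bp
  97–225 then 1–26 → 129 + 26 = 155 bp
Sorted largest to smallest: 155, 70 bp.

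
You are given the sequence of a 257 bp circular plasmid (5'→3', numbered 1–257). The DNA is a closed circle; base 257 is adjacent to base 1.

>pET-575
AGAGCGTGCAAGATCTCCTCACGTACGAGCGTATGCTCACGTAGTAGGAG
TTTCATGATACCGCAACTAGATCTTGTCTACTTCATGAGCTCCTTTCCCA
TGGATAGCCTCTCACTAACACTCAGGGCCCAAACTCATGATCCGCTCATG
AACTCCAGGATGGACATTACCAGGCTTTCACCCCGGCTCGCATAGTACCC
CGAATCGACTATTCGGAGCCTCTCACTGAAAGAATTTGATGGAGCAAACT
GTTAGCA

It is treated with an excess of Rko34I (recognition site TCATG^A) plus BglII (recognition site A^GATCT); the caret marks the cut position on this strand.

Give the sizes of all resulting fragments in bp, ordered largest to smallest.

118, 52, 46, 18, 12, 11 bp

Rko34I sites (TCATGA) start at positions 53, 83, 135, 146.
Rko34I cuts after base 5 of each site (before the last base), so after positions 57, 87, 139, 150.
BglII sites (AGATCT) start at positions 11, 69.
BglII cuts after the first base of each site, so after positions 11, 69.
Combined cut positions: 11, 57, 69, 87, 139, 150.
Circular molecule, 6 cuts → 6 fragments:
  12–57 → 46 bp
  58–69 → 12 bp
  70–87 → 18 bp
  88–139 → 52 bp
  140–150 → 11 bp
  151–257 then 1–11 → 107 + 11 = 118 bp
Sorted largest to smallest: 118, 52, 46, 18, 12, 11 bp.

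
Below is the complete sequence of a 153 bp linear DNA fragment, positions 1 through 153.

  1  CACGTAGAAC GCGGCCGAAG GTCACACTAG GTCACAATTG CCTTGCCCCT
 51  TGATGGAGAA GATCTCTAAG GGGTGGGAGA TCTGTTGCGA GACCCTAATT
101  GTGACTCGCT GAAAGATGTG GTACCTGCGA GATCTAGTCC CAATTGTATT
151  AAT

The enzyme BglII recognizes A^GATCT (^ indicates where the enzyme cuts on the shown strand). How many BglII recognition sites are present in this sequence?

AGATCT occurs starting at positions 60, 78, 130.
BglII cuts at 3 sites.

3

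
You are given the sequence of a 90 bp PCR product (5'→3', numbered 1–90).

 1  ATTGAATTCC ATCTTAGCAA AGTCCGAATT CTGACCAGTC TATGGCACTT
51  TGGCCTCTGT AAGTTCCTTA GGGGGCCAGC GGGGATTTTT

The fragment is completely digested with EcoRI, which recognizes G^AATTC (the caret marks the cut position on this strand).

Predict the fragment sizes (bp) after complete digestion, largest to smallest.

64, 22, 4 bp

EcoRI sites (GAATTC) start at positions 4, 26.
EcoRI cuts after the first base of each site, so after positions 4, 26.
Linear molecule, 2 cuts → 3 fragments:
  1–4 → 4 bp
  5–26 → 22 bp
  27–90 → 64 bp
Sorted largest to smallest: 64, 22, 4 bp.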